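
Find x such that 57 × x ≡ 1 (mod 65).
8

gcd(57, 65) = 1, so the inverse exists.
Extended Euclidean algorithm on (65, 57):
65 = 1 × 57 + 8  ⟹  8 = (1)·65 + (-1)·57
57 = 7 × 8 + 1  ⟹  1 = (-7)·65 + (8)·57
So (8)·57 ≡ 1 (mod 65), i.e. 57^(-1) ≡ 8 (mod 65).
Check: 57 × 8 = 456 ≡ 1 (mod 65)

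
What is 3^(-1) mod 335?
112

gcd(3, 335) = 1, so the inverse exists.
Extended Euclidean algorithm on (335, 3):
335 = 111 × 3 + 2  ⟹  2 = (1)·335 + (-111)·3
3 = 1 × 2 + 1  ⟹  1 = (-1)·335 + (112)·3
So (112)·3 ≡ 1 (mod 335), i.e. 3^(-1) ≡ 112 (mod 335).
Check: 3 × 112 = 336 ≡ 1 (mod 335)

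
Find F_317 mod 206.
201

Matrix identity: Q^n = [[F_(n+1), F_n], [F_n, F_(n-1)]] with Q = [[1,1],[1,0]].
n = 317 = 100111101₂. Square-and-multiply, entries mod 206:
Q^1 = [[1,1],[1,0]]
Q^2 = (Q^1)² = [[2,1],[1,1]]
Q^4 = (Q^2)² = [[5,3],[3,2]]
Q^9 = (Q^4)²·Q = [[55,34],[34,21]]
Q^19 = (Q^9)²·Q = [[173,61],[61,112]]
Q^39 = (Q^19)²·Q = [[153,72],[72,81]]
Q^79 = (Q^39)²·Q = [[121,165],[165,162]]
Q^158 = (Q^79)² = [[48,139],[139,115]]
Q^317 = (Q^158)²·Q = [[198,201],[201,203]]
F_317 mod 206 = Q^317[0][1] = 201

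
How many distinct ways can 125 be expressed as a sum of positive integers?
3163127352

p(n) counts ways to write n as a sum of positive integers (order ignored).
Euler's pentagonal recurrence: p(k) = p(k-1) + p(k-2) - p(k-5) - p(k-7) + p(k-12) + p(k-15) - ... (offsets j(3j∓1)/2, signs ++--, p(0)=1, p(<0)=0).
DP table for k = 0..124: p(0)=1, p(1)=1, p(2)=2, p(3)=3, p(4)=5, p(5)=7, p(6)=11, p(7)=15, p(8)=22, p(9)=30, p(10)=42, p(11)=56, p(12)=77, p(13)=101, p(14)=135, p(15)=176, p(16)=231, p(17)=297, p(18)=385, p(19)=490, p(20)=627, p(21)=792, p(22)=1002, p(23)=1255, p(24)=1575, p(25)=1958, p(26)=2436, p(27)=3010, p(28)=3718, p(29)=4565, p(30)=5604, p(31)=6842, p(32)=8349, p(33)=10143, p(34)=12310, p(35)=14883, p(36)=17977, p(37)=21637, p(38)=26015, p(39)=31185, p(40)=37338, p(41)=44583, p(42)=53174, p(43)=63261, p(44)=75175, p(45)=89134, p(46)=105558, p(47)=124754, p(48)=147273, p(49)=173525, p(50)=204226, p(51)=239943, p(52)=281589, p(53)=329931, p(54)=386155, p(55)=451276, p(56)=526823, p(57)=614154, p(58)=715220, p(59)=831820, p(60)=966467, p(61)=1121505, p(62)=1300156, p(63)=1505499, p(64)=1741630, p(65)=2012558, p(66)=2323520, p(67)=2679689, p(68)=3087735, p(69)=3554345, p(70)=4087968, p(71)=4697205, p(72)=5392783, p(73)=6185689, p(74)=7089500, p(75)=8118264, p(76)=9289091, p(77)=10619863, p(78)=12132164, p(79)=13848650, p(80)=15796476, p(81)=18004327, p(82)=20506255, p(83)=23338469, p(84)=26543660, p(85)=30167357, p(86)=34262962, p(87)=38887673, p(88)=44108109, p(89)=49995925, p(90)=56634173, p(91)=64112359, p(92)=72533807, p(93)=82010177, p(94)=92669720, p(95)=104651419, p(96)=118114304, p(97)=133230930, p(98)=150198136, p(99)=169229875, p(100)=190569292, p(101)=214481126, p(102)=241265379, p(103)=271248950, p(104)=304801365, p(105)=342325709, p(106)=384276336, p(107)=431149389, p(108)=483502844, p(109)=541946240, p(110)=607163746, p(111)=679903203, p(112)=761002156, p(113)=851376628, p(114)=952050665, p(115)=1064144451, p(116)=1188908248, p(117)=1327710076, p(118)=1482074143, p(119)=1653668665, p(120)=1844349560, p(121)=2056148051, p(122)=2291320912, p(123)=2552338241, p(124)=2841940500.
Final step: p(125) = p(124) + p(123) - p(120) - p(118) + p(113) + p(110) - p(103) - p(99) + p(90) + p(85) - p(74) - p(68) + p(55) + p(48) - p(33) - p(25) + p(8)
= 2841940500 + 2552338241 - 1844349560 - 1482074143 + 851376628 + 607163746 - 271248950 - 169229875 + 56634173 + 30167357 - 7089500 - 3087735 + 451276 + 147273 - 10143 - 1958 + 22
= 3163127352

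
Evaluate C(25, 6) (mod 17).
11

Using Lucas' theorem:
Write n=25 and k=6 in base 17:
n in base 17: [1, 8]
k in base 17: [0, 6]
C(25,6) mod 17 = ∏ C(n_i, k_i) mod 17
Digit binomials (mod 17): C(1,0) = 1; C(8,6) = 28 ≡ 11
Product: 1 × 11 = 11 ≡ 11 (mod 17)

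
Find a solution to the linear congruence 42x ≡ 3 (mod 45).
x ≡ 14 (mod 15)

gcd(42, 45) = 3, which divides 3, so solutions exist.
Divide through by 3: 14x ≡ 1 (mod 15).
Find 14^(-1) mod 15 by the extended Euclidean algorithm:
15 = 1 × 14 + 1  ⟹  1 = (1)·15 + (-1)·14
So (-1)·14 ≡ 1 (mod 15), i.e. 14^(-1) ≡ -1 ≡ 14 (mod 15).
x ≡ 14 × 1 = 14 ≡ 14 (mod 15).
Check: 42 × 14 = 588 ≡ 3 (mod 45).
x ≡ 14 (mod 15), giving 3 solutions mod 45.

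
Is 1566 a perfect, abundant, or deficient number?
abundant

Proper divisors of 1566: sum = 1 + 2 + 3 + 6 + 9 + 18 + 27 + 29 + 54 + 58 + 87 + 174 + 261 + 522 + 783 = 2034
Since 2034 > 1566, 1566 is abundant.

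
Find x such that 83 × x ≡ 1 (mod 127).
101

gcd(83, 127) = 1, so the inverse exists.
Extended Euclidean algorithm on (127, 83):
127 = 1 × 83 + 44  ⟹  44 = (1)·127 + (-1)·83
83 = 1 × 44 + 39  ⟹  39 = (-1)·127 + (2)·83
44 = 1 × 39 + 5  ⟹  5 = (2)·127 + (-3)·83
39 = 7 × 5 + 4  ⟹  4 = (-15)·127 + (23)·83
5 = 1 × 4 + 1  ⟹  1 = (17)·127 + (-26)·83
So (-26)·83 ≡ 1 (mod 127), i.e. 83^(-1) ≡ -26 ≡ 101 (mod 127).
Check: 83 × 101 = 8383 ≡ 1 (mod 127)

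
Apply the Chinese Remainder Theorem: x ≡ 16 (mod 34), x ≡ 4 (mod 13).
186

Using Chinese Remainder Theorem:
M = 34 × 13 = 442
M1 = 13, M2 = 34
y1 = 13^(-1) mod 34 = 21
y2 = 34^(-1) mod 13 = 5
x = (16×13×21 + 4×34×5) mod 442 = 186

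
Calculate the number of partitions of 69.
3554345

p(n) counts ways to write n as a sum of positive integers (order ignored).
Euler's pentagonal recurrence: p(k) = p(k-1) + p(k-2) - p(k-5) - p(k-7) + p(k-12) + p(k-15) - ... (offsets j(3j∓1)/2, signs ++--, p(0)=1, p(<0)=0).
DP table for k = 0..68: p(0)=1, p(1)=1, p(2)=2, p(3)=3, p(4)=5, p(5)=7, p(6)=11, p(7)=15, p(8)=22, p(9)=30, p(10)=42, p(11)=56, p(12)=77, p(13)=101, p(14)=135, p(15)=176, p(16)=231, p(17)=297, p(18)=385, p(19)=490, p(20)=627, p(21)=792, p(22)=1002, p(23)=1255, p(24)=1575, p(25)=1958, p(26)=2436, p(27)=3010, p(28)=3718, p(29)=4565, p(30)=5604, p(31)=6842, p(32)=8349, p(33)=10143, p(34)=12310, p(35)=14883, p(36)=17977, p(37)=21637, p(38)=26015, p(39)=31185, p(40)=37338, p(41)=44583, p(42)=53174, p(43)=63261, p(44)=75175, p(45)=89134, p(46)=105558, p(47)=124754, p(48)=147273, p(49)=173525, p(50)=204226, p(51)=239943, p(52)=281589, p(53)=329931, p(54)=386155, p(55)=451276, p(56)=526823, p(57)=614154, p(58)=715220, p(59)=831820, p(60)=966467, p(61)=1121505, p(62)=1300156, p(63)=1505499, p(64)=1741630, p(65)=2012558, p(66)=2323520, p(67)=2679689, p(68)=3087735.
Final step: p(69) = p(68) + p(67) - p(64) - p(62) + p(57) + p(54) - p(47) - p(43) + p(34) + p(29) - p(18) - p(12)
= 3087735 + 2679689 - 1741630 - 1300156 + 614154 + 386155 - 124754 - 63261 + 12310 + 4565 - 385 - 77
= 3554345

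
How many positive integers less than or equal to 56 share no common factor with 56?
24

56 = 2^3 × 7
φ(n) = n × ∏(1 - 1/p) for each prime p dividing n
φ(56) = 56 × (1 - 1/2) × (1 - 1/7) = 24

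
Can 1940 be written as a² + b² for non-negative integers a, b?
2² + 44² (a=2, b=44)

Factorization: 1940 = 2^2 × 5 × 97
By Fermat: n is sum of two squares iff every prime p ≡ 3 (mod 4) appears to even power.
All primes ≡ 3 (mod 4) appear to even power.
Search a = 0, 1, 2, … for 1940 - a² a perfect square: first hit at a = 2: 1940 - 4 = 1936 = 44².
1940 = 2² + 44² = 4 + 1936 ✓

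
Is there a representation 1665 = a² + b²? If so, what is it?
12² + 39² (a=12, b=39)

Factorization: 1665 = 3^2 × 5 × 37
By Fermat: n is sum of two squares iff every prime p ≡ 3 (mod 4) appears to even power.
All primes ≡ 3 (mod 4) appear to even power.
Search a = 0, 1, 2, … for 1665 - a² a perfect square: first hit at a = 12: 1665 - 144 = 1521 = 39².
1665 = 12² + 39² = 144 + 1521 ✓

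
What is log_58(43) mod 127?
61

Baby-step giant-step with step n = ⌈√127⌉ = 12.
Baby steps 58^j mod 127 (j:value) for j=0..11: 0:1, 1:58, 2:62, 3:40, 4:34, 5:67, 6:76, 7:90, 8:13, 9:119, 10:44, 11:12.
Giant-step multiplier: 58^(-12) ≡ 58^(126-12) = 58^114 ≡ 25 (mod 127).
Giant steps γ_i = 43·25^i mod 127: γ_0=43, γ_1=59, γ_2=78, γ_3=45, γ_4=109, γ_5=58 (in table at j=1).
x = i·n + j = 5·12 + 1 = 61.
Check: 58^61 ≡ 43 (mod 127).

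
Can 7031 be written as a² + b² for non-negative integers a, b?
Not possible

Factorization: 7031 = 79 × 89
By Fermat: n is sum of two squares iff every prime p ≡ 3 (mod 4) appears to even power.
Prime(s) ≡ 3 (mod 4) with odd exponent: [(79, 1)]
Therefore 7031 cannot be expressed as a² + b².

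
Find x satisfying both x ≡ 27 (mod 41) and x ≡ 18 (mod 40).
1298

Using Chinese Remainder Theorem:
M = 41 × 40 = 1640
M1 = 40, M2 = 41
y1 = 40^(-1) mod 41 = 40
y2 = 41^(-1) mod 40 = 1
x = (27×40×40 + 18×41×1) mod 1640 = 1298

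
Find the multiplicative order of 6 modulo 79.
78

79 is prime, so ord(6) divides φ(79) = 78.
Divisors of 78: 1, 2, 3, 6, 13, 26, 39, 78.
Repeated squaring: 6^1 ≡ 6, 6^2 ≡ 36, 6^4 ≡ 32, 6^8 ≡ 76, 6^16 ≡ 9, 6^32 ≡ 2, 6^64 ≡ 4 (mod 79).
Test 6^d mod 79 for each divisor d in increasing order:
6^1 ≡ 6
6^2 ≡ 36
6^3 = 6^2·6^1 ≡ 58
6^6 = 6^4·6^2 ≡ 46
6^13 = 6^8·6^4·6^1 ≡ 56
6^26 = 6^16·6^8·6^2 ≡ 55
6^39 = 6^32·6^4·6^2·6^1 ≡ 78
6^78 = 6^64·6^8·6^4·6^2 ≡ 1  ← first divisor giving 1
The order is 78.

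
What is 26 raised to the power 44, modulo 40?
16

Repeated squaring. Binary of 44 = 101100.
26^1 ≡ 26 (mod 40); 26^2 ≡ 36 (mod 40); 26^4 ≡ 16 (mod 40); 26^8 ≡ 16 (mod 40); 26^16 ≡ 16 (mod 40); 26^32 ≡ 16 (mod 40)
26^44 = 26^4 × 26^8 × 26^32 ≡ 16 (mod 40)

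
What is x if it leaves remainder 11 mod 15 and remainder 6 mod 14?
146

Using Chinese Remainder Theorem:
M = 15 × 14 = 210
M1 = 14, M2 = 15
y1 = 14^(-1) mod 15 = 14
y2 = 15^(-1) mod 14 = 1
x = (11×14×14 + 6×15×1) mod 210 = 146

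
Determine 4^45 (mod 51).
4

Repeated squaring. Binary of 45 = 101101.
4^1 ≡ 4 (mod 51); 4^2 ≡ 16 (mod 51); 4^4 ≡ 1 (mod 51); 4^8 ≡ 1 (mod 51); 4^16 ≡ 1 (mod 51); 4^32 ≡ 1 (mod 51)
4^45 = 4^1 × 4^4 × 4^8 × 4^32 ≡ 4 (mod 51)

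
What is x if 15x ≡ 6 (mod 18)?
x ≡ 4 (mod 6)

gcd(15, 18) = 3, which divides 6, so solutions exist.
Divide through by 3: 5x ≡ 2 (mod 6).
Find 5^(-1) mod 6 by the extended Euclidean algorithm:
6 = 1 × 5 + 1  ⟹  1 = (1)·6 + (-1)·5
So (-1)·5 ≡ 1 (mod 6), i.e. 5^(-1) ≡ -1 ≡ 5 (mod 6).
x ≡ 5 × 2 = 10 ≡ 4 (mod 6).
Check: 15 × 4 = 60 ≡ 6 (mod 18).
x ≡ 4 (mod 6), giving 3 solutions mod 18.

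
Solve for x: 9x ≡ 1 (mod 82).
73

gcd(9, 82) = 1, so the inverse exists.
Extended Euclidean algorithm on (82, 9):
82 = 9 × 9 + 1  ⟹  1 = (1)·82 + (-9)·9
So (-9)·9 ≡ 1 (mod 82), i.e. 9^(-1) ≡ -9 ≡ 73 (mod 82).
Check: 9 × 73 = 657 ≡ 1 (mod 82)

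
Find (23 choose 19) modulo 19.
1

Using Lucas' theorem:
Write n=23 and k=19 in base 19:
n in base 19: [1, 4]
k in base 19: [1, 0]
C(23,19) mod 19 = ∏ C(n_i, k_i) mod 19
Digit binomials (mod 19): C(1,1) = 1; C(4,0) = 1
Product: 1 × 1 = 1 ≡ 1 (mod 19)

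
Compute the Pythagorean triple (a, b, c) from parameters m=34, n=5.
(1131, 340, 1181)

Euclid's formula: a = m² - n², b = 2mn, c = m² + n²
m = 34, n = 5
a = 34² - 5² = 1156 - 25 = 1131
b = 2 × 34 × 5 = 340
c = 34² + 5² = 1156 + 25 = 1181
Verification: 1131² + 340² = 1279161 + 115600 = 1394761 = 1181² ✓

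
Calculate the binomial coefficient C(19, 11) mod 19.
0

Using Lucas' theorem:
Write n=19 and k=11 in base 19:
n in base 19: [1, 0]
k in base 19: [0, 11]
C(19,11) mod 19 = ∏ C(n_i, k_i) mod 19
Digit binomials (mod 19): C(1,0) = 1; C(0,11) = 0 (k_i > n_i)
Product: 1 × 0 = 0 ≡ 0 (mod 19)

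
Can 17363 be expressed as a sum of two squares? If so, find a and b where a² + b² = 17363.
Not possible

Factorization: 17363 = 97 × 179
By Fermat: n is sum of two squares iff every prime p ≡ 3 (mod 4) appears to even power.
Prime(s) ≡ 3 (mod 4) with odd exponent: [(179, 1)]
Therefore 17363 cannot be expressed as a² + b².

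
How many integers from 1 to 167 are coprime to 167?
166

167 = 167
φ(n) = n × ∏(1 - 1/p) for each prime p dividing n
φ(167) = 167 × (1 - 1/167) = 166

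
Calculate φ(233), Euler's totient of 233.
232

233 = 233
φ(n) = n × ∏(1 - 1/p) for each prime p dividing n
φ(233) = 233 × (1 - 1/233) = 232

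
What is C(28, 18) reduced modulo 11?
0

Using Lucas' theorem:
Write n=28 and k=18 in base 11:
n in base 11: [2, 6]
k in base 11: [1, 7]
C(28,18) mod 11 = ∏ C(n_i, k_i) mod 11
Digit binomials (mod 11): C(2,1) = 2; C(6,7) = 0 (k_i > n_i)
Product: 2 × 0 = 0 ≡ 0 (mod 11)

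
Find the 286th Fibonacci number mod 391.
390

Matrix identity: Q^n = [[F_(n+1), F_n], [F_n, F_(n-1)]] with Q = [[1,1],[1,0]].
n = 286 = 100011110₂. Square-and-multiply, entries mod 391:
Q^1 = [[1,1],[1,0]]
Q^2 = (Q^1)² = [[2,1],[1,1]]
Q^4 = (Q^2)² = [[5,3],[3,2]]
Q^8 = (Q^4)² = [[34,21],[21,13]]
Q^17 = (Q^8)²·Q = [[238,33],[33,205]]
Q^35 = (Q^17)²·Q = [[17,256],[256,152]]
Q^71 = (Q^35)²·Q = [[0,137],[137,254]]
Q^143 = (Q^71)²·Q = [[0,1],[1,390]]
Q^286 = (Q^143)² = [[1,390],[390,2]]
F_286 mod 391 = Q^286[0][1] = 390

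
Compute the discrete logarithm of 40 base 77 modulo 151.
2

Baby-step giant-step with step n = ⌈√151⌉ = 13.
Baby steps 77^j mod 151 (j:value) for j=0..12: 0:1, 1:77, 2:40, 3:60, 4:90, 5:135, 6:127, 7:115, 8:97, 9:70, 10:105, 11:82, 12:123.
h = 40 is already in the table at j=2, so x = 2.
Check: 77^2 ≡ 40 (mod 151).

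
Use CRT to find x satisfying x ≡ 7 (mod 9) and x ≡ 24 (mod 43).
196

Using Chinese Remainder Theorem:
M = 9 × 43 = 387
M1 = 43, M2 = 9
y1 = 43^(-1) mod 9 = 4
y2 = 9^(-1) mod 43 = 24
x = (7×43×4 + 24×9×24) mod 387 = 196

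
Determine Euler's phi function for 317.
316

317 = 317
φ(n) = n × ∏(1 - 1/p) for each prime p dividing n
φ(317) = 317 × (1 - 1/317) = 316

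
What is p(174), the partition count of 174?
397125074750

p(n) counts ways to write n as a sum of positive integers (order ignored).
Euler's pentagonal recurrence: p(k) = p(k-1) + p(k-2) - p(k-5) - p(k-7) + p(k-12) + p(k-15) - ... (offsets j(3j∓1)/2, signs ++--, p(0)=1, p(<0)=0).
DP table for k = 0..173: p(0)=1, p(1)=1, p(2)=2, p(3)=3, p(4)=5, p(5)=7, p(6)=11, p(7)=15, p(8)=22, p(9)=30, p(10)=42, p(11)=56, p(12)=77, p(13)=101, p(14)=135, p(15)=176, p(16)=231, p(17)=297, p(18)=385, p(19)=490, p(20)=627, p(21)=792, p(22)=1002, p(23)=1255, p(24)=1575, p(25)=1958, p(26)=2436, p(27)=3010, p(28)=3718, p(29)=4565, p(30)=5604, p(31)=6842, p(32)=8349, p(33)=10143, p(34)=12310, p(35)=14883, p(36)=17977, p(37)=21637, p(38)=26015, p(39)=31185, p(40)=37338, p(41)=44583, p(42)=53174, p(43)=63261, p(44)=75175, p(45)=89134, p(46)=105558, p(47)=124754, p(48)=147273, p(49)=173525, p(50)=204226, p(51)=239943, p(52)=281589, p(53)=329931, p(54)=386155, p(55)=451276, p(56)=526823, p(57)=614154, p(58)=715220, p(59)=831820, p(60)=966467, p(61)=1121505, p(62)=1300156, p(63)=1505499, p(64)=1741630, p(65)=2012558, p(66)=2323520, p(67)=2679689, p(68)=3087735, p(69)=3554345, p(70)=4087968, p(71)=4697205, p(72)=5392783, p(73)=6185689, p(74)=7089500, p(75)=8118264, p(76)=9289091, p(77)=10619863, p(78)=12132164, p(79)=13848650, p(80)=15796476, p(81)=18004327, p(82)=20506255, p(83)=23338469, p(84)=26543660, p(85)=30167357, p(86)=34262962, p(87)=38887673, p(88)=44108109, p(89)=49995925, p(90)=56634173, p(91)=64112359, p(92)=72533807, p(93)=82010177, p(94)=92669720, p(95)=104651419, p(96)=118114304, p(97)=133230930, p(98)=150198136, p(99)=169229875, p(100)=190569292, p(101)=214481126, p(102)=241265379, p(103)=271248950, p(104)=304801365, p(105)=342325709, p(106)=384276336, p(107)=431149389, p(108)=483502844, p(109)=541946240, p(110)=607163746, p(111)=679903203, p(112)=761002156, p(113)=851376628, p(114)=952050665, p(115)=1064144451, p(116)=1188908248, p(117)=1327710076, p(118)=1482074143, p(119)=1653668665, p(120)=1844349560, p(121)=2056148051, p(122)=2291320912, p(123)=2552338241, p(124)=2841940500, p(125)=3163127352, p(126)=3519222692, p(127)=3913864295, p(128)=4351078600, p(129)=4835271870, p(130)=5371315400, p(131)=5964539504, p(132)=6620830889, p(133)=7346629512, p(134)=8149040695, p(135)=9035836076, p(136)=10015581680, p(137)=11097645016, p(138)=12292341831, p(139)=13610949895, p(140)=15065878135, p(141)=16670689208, p(142)=18440293320, p(143)=20390982757, p(144)=22540654445, p(145)=24908858009, p(146)=27517052599, p(147)=30388671978, p(148)=33549419497, p(149)=37027355200, p(150)=40853235313, p(151)=45060624582, p(152)=49686288421, p(153)=54770336324, p(154)=60356673280, p(155)=66493182097, p(156)=73232243759, p(157)=80630964769, p(158)=88751778802, p(159)=97662728555, p(160)=107438159466, p(161)=118159068427, p(162)=129913904637, p(163)=142798995930, p(164)=156919475295, p(165)=172389800255, p(166)=189334822579, p(167)=207890420102, p(168)=228204732751, p(169)=250438925115, p(170)=274768617130, p(171)=301384802048, p(172)=330495499613, p(173)=362326859895.
Final step: p(174) = p(173) + p(172) - p(169) - p(167) + p(162) + p(159) - p(152) - p(148) + p(139) + p(134) - p(123) - p(117) + p(104) + p(97) - p(82) - p(74) + p(57) + p(48) - p(29) - p(19)
= 362326859895 + 330495499613 - 250438925115 - 207890420102 + 129913904637 + 97662728555 - 49686288421 - 33549419497 + 13610949895 + 8149040695 - 2552338241 - 1327710076 + 304801365 + 133230930 - 20506255 - 7089500 + 614154 + 147273 - 4565 - 490
= 397125074750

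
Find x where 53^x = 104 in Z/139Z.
113

Baby-step giant-step with step n = ⌈√139⌉ = 12.
Baby steps 53^j mod 139 (j:value) for j=0..11: 0:1, 1:53, 2:29, 3:8, 4:7, 5:93, 6:64, 7:56, 8:49, 9:95, 10:31, 11:114.
Giant-step multiplier: 53^(-12) ≡ 53^(138-12) = 53^126 ≡ 77 (mod 139).
Giant steps γ_i = 104·77^i mod 139: γ_0=104, γ_1=85, γ_2=12, γ_3=90, γ_4=119, γ_5=128, γ_6=126, γ_7=111, γ_8=68, γ_9=93 (in table at j=5).
x = i·n + j = 9·12 + 5 = 113.
Check: 53^113 ≡ 104 (mod 139).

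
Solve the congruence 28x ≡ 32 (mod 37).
x ≡ 17 (mod 37)

gcd(28, 37) = 1, which divides 32, so solutions exist.
Find 28^(-1) mod 37 by the extended Euclidean algorithm:
37 = 1 × 28 + 9  ⟹  9 = (1)·37 + (-1)·28
28 = 3 × 9 + 1  ⟹  1 = (-3)·37 + (4)·28
So (4)·28 ≡ 1 (mod 37), i.e. 28^(-1) ≡ 4 (mod 37).
x ≡ 4 × 32 = 128 ≡ 17 (mod 37).
Check: 28 × 17 = 476 ≡ 32 (mod 37).
Unique solution: x ≡ 17 (mod 37)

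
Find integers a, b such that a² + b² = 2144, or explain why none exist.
Not possible

Factorization: 2144 = 2^5 × 67
By Fermat: n is sum of two squares iff every prime p ≡ 3 (mod 4) appears to even power.
Prime(s) ≡ 3 (mod 4) with odd exponent: [(67, 1)]
Therefore 2144 cannot be expressed as a² + b².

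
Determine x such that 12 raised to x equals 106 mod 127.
89

Baby-step giant-step with step n = ⌈√127⌉ = 12.
Baby steps 12^j mod 127 (j:value) for j=0..11: 0:1, 1:12, 2:17, 3:77, 4:35, 5:39, 6:87, 7:28, 8:82, 9:95, 10:124, 11:91.
Giant-step multiplier: 12^(-12) ≡ 12^(126-12) = 12^114 ≡ 122 (mod 127).
Giant steps γ_i = 106·122^i mod 127: γ_0=106, γ_1=105, γ_2=110, γ_3=85, γ_4=83, γ_5=93, γ_6=43, γ_7=39 (in table at j=5).
x = i·n + j = 7·12 + 5 = 89.
Check: 12^89 ≡ 106 (mod 127).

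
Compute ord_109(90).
36

109 is prime, so ord(90) divides φ(109) = 108.
Divisors of 108: 1, 2, 3, 4, 6, 9, 12, 18, 27, 36, 54, 108.
Repeated squaring: 90^1 ≡ 90, 90^2 ≡ 34, 90^4 ≡ 66, 90^8 ≡ 105, 90^16 ≡ 16, 90^32 ≡ 38, 90^64 ≡ 27 (mod 109).
Test 90^d mod 109 for each divisor d in increasing order:
90^1 ≡ 90
90^2 ≡ 34
90^3 = 90^2·90^1 ≡ 8
90^4 ≡ 66
90^6 = 90^4·90^2 ≡ 64
90^9 = 90^8·90^1 ≡ 76
90^12 = 90^8·90^4 ≡ 63
90^18 = 90^16·90^2 ≡ 108
90^27 = 90^16·90^8·90^2·90^1 ≡ 33
90^36 = 90^32·90^4 ≡ 1  ← first divisor giving 1
The order is 36.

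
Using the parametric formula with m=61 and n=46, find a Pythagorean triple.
(1605, 5612, 5837)

Euclid's formula: a = m² - n², b = 2mn, c = m² + n²
m = 61, n = 46
a = 61² - 46² = 3721 - 2116 = 1605
b = 2 × 61 × 46 = 5612
c = 61² + 46² = 3721 + 2116 = 5837
Verification: 1605² + 5612² = 2576025 + 31494544 = 34070569 = 5837² ✓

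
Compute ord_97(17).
96

97 is prime, so ord(17) divides φ(97) = 96.
Divisors of 96: 1, 2, 3, 4, 6, 8, 12, 16, 24, 32, 48, 96.
Repeated squaring: 17^1 ≡ 17, 17^2 ≡ 95, 17^4 ≡ 4, 17^8 ≡ 16, 17^16 ≡ 62, 17^32 ≡ 61, 17^64 ≡ 35 (mod 97).
Test 17^d mod 97 for each divisor d in increasing order:
17^1 ≡ 17
17^2 ≡ 95
17^3 = 17^2·17^1 ≡ 63
17^4 ≡ 4
17^6 = 17^4·17^2 ≡ 89
17^8 ≡ 16
17^12 = 17^8·17^4 ≡ 64
17^16 ≡ 62
17^24 = 17^16·17^8 ≡ 22
17^32 ≡ 61
17^48 = 17^32·17^16 ≡ 96
17^96 = 17^64·17^32 ≡ 1  ← first divisor giving 1
The order is 96.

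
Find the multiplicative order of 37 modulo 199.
18

199 is prime, so ord(37) divides φ(199) = 198.
Divisors of 198: 1, 2, 3, 6, 9, 11, 18, 22, 33, 66, 99, 198.
Repeated squaring: 37^1 ≡ 37, 37^2 ≡ 175, 37^4 ≡ 178, 37^8 ≡ 43, 37^16 ≡ 58, 37^32 ≡ 180, 37^64 ≡ 162, 37^128 ≡ 175 (mod 199).
Test 37^d mod 199 for each divisor d in increasing order:
37^1 ≡ 37
37^2 ≡ 175
37^3 = 37^2·37^1 ≡ 107
37^6 = 37^4·37^2 ≡ 106
37^9 = 37^8·37^1 ≡ 198
37^11 = 37^8·37^2·37^1 ≡ 24
37^18 = 37^16·37^2 ≡ 1  ← first divisor giving 1
The order is 18.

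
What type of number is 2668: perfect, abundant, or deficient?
deficient

Proper divisors of 2668: sum = 1 + 2 + 4 + 23 + 29 + 46 + 58 + 92 + 116 + 667 + 1334 = 2372
Since 2372 < 2668, 2668 is deficient.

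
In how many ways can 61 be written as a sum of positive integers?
1121505

p(n) counts ways to write n as a sum of positive integers (order ignored).
Euler's pentagonal recurrence: p(k) = p(k-1) + p(k-2) - p(k-5) - p(k-7) + p(k-12) + p(k-15) - ... (offsets j(3j∓1)/2, signs ++--, p(0)=1, p(<0)=0).
DP table for k = 0..60: p(0)=1, p(1)=1, p(2)=2, p(3)=3, p(4)=5, p(5)=7, p(6)=11, p(7)=15, p(8)=22, p(9)=30, p(10)=42, p(11)=56, p(12)=77, p(13)=101, p(14)=135, p(15)=176, p(16)=231, p(17)=297, p(18)=385, p(19)=490, p(20)=627, p(21)=792, p(22)=1002, p(23)=1255, p(24)=1575, p(25)=1958, p(26)=2436, p(27)=3010, p(28)=3718, p(29)=4565, p(30)=5604, p(31)=6842, p(32)=8349, p(33)=10143, p(34)=12310, p(35)=14883, p(36)=17977, p(37)=21637, p(38)=26015, p(39)=31185, p(40)=37338, p(41)=44583, p(42)=53174, p(43)=63261, p(44)=75175, p(45)=89134, p(46)=105558, p(47)=124754, p(48)=147273, p(49)=173525, p(50)=204226, p(51)=239943, p(52)=281589, p(53)=329931, p(54)=386155, p(55)=451276, p(56)=526823, p(57)=614154, p(58)=715220, p(59)=831820, p(60)=966467.
Final step: p(61) = p(60) + p(59) - p(56) - p(54) + p(49) + p(46) - p(39) - p(35) + p(26) + p(21) - p(10) - p(4)
= 966467 + 831820 - 526823 - 386155 + 173525 + 105558 - 31185 - 14883 + 2436 + 792 - 42 - 5
= 1121505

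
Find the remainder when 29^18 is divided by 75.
61

Repeated squaring. Binary of 18 = 10010.
29^1 ≡ 29 (mod 75); 29^2 ≡ 16 (mod 75); 29^4 ≡ 31 (mod 75); 29^8 ≡ 61 (mod 75); 29^16 ≡ 46 (mod 75)
29^18 = 29^2 × 29^16 ≡ 61 (mod 75)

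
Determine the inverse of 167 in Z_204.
11

gcd(167, 204) = 1, so the inverse exists.
Extended Euclidean algorithm on (204, 167):
204 = 1 × 167 + 37  ⟹  37 = (1)·204 + (-1)·167
167 = 4 × 37 + 19  ⟹  19 = (-4)·204 + (5)·167
37 = 1 × 19 + 18  ⟹  18 = (5)·204 + (-6)·167
19 = 1 × 18 + 1  ⟹  1 = (-9)·204 + (11)·167
So (11)·167 ≡ 1 (mod 204), i.e. 167^(-1) ≡ 11 (mod 204).
Check: 167 × 11 = 1837 ≡ 1 (mod 204)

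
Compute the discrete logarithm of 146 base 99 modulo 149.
147

Baby-step giant-step with step n = ⌈√149⌉ = 13.
Baby steps 99^j mod 149 (j:value) for j=0..12: 0:1, 1:99, 2:116, 3:11, 4:46, 5:84, 6:121, 7:59, 8:30, 9:139, 10:53, 11:32, 12:39.
Giant-step multiplier: 99^(-13) ≡ 99^(148-13) = 99^135 ≡ 126 (mod 149).
Giant steps γ_i = 146·126^i mod 149: γ_0=146, γ_1=69, γ_2=52, γ_3=145, γ_4=92, γ_5=119, γ_6=94, γ_7=73, γ_8=109, γ_9=26, γ_10=147, γ_11=46 (in table at j=4).
x = i·n + j = 11·13 + 4 = 147.
Check: 99^147 ≡ 146 (mod 149).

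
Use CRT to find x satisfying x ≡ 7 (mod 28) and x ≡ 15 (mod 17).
287

Using Chinese Remainder Theorem:
M = 28 × 17 = 476
M1 = 17, M2 = 28
y1 = 17^(-1) mod 28 = 5
y2 = 28^(-1) mod 17 = 14
x = (7×17×5 + 15×28×14) mod 476 = 287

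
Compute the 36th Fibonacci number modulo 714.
612

Matrix identity: Q^n = [[F_(n+1), F_n], [F_n, F_(n-1)]] with Q = [[1,1],[1,0]].
n = 36 = 100100₂. Square-and-multiply, entries mod 714:
Q^1 = [[1,1],[1,0]]
Q^2 = (Q^1)² = [[2,1],[1,1]]
Q^4 = (Q^2)² = [[5,3],[3,2]]
Q^9 = (Q^4)²·Q = [[55,34],[34,21]]
Q^18 = (Q^9)² = [[611,442],[442,169]]
Q^36 = (Q^18)² = [[341,612],[612,443]]
F_36 mod 714 = Q^36[0][1] = 612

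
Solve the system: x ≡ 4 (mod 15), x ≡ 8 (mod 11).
19

Using Chinese Remainder Theorem:
M = 15 × 11 = 165
M1 = 11, M2 = 15
y1 = 11^(-1) mod 15 = 11
y2 = 15^(-1) mod 11 = 3
x = (4×11×11 + 8×15×3) mod 165 = 19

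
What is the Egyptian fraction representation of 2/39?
1/20 + 1/780

Greedy algorithm:
2/39: ceiling(39/2) = 20, use 1/20
1/780: ceiling(780/1) = 780, use 1/780
Result: 2/39 = 1/20 + 1/780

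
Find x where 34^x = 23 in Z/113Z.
9

Baby-step giant-step with step n = ⌈√113⌉ = 11.
Baby steps 34^j mod 113 (j:value) for j=0..10: 0:1, 1:34, 2:26, 3:93, 4:111, 5:45, 6:61, 7:40, 8:4, 9:23, 10:104.
h = 23 is already in the table at j=9, so x = 9.
Check: 34^9 ≡ 23 (mod 113).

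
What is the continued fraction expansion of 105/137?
[0; 1, 3, 3, 1, 1, 4]

Euclidean algorithm steps:
105 = 0 × 137 + 105
137 = 1 × 105 + 32
105 = 3 × 32 + 9
32 = 3 × 9 + 5
9 = 1 × 5 + 4
5 = 1 × 4 + 1
4 = 4 × 1 + 0
Continued fraction: [0; 1, 3, 3, 1, 1, 4]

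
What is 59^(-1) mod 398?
27

gcd(59, 398) = 1, so the inverse exists.
Extended Euclidean algorithm on (398, 59):
398 = 6 × 59 + 44  ⟹  44 = (1)·398 + (-6)·59
59 = 1 × 44 + 15  ⟹  15 = (-1)·398 + (7)·59
44 = 2 × 15 + 14  ⟹  14 = (3)·398 + (-20)·59
15 = 1 × 14 + 1  ⟹  1 = (-4)·398 + (27)·59
So (27)·59 ≡ 1 (mod 398), i.e. 59^(-1) ≡ 27 (mod 398).
Check: 59 × 27 = 1593 ≡ 1 (mod 398)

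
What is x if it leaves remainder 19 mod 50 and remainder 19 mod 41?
19

Using Chinese Remainder Theorem:
M = 50 × 41 = 2050
M1 = 41, M2 = 50
y1 = 41^(-1) mod 50 = 11
y2 = 50^(-1) mod 41 = 32
x = (19×41×11 + 19×50×32) mod 2050 = 19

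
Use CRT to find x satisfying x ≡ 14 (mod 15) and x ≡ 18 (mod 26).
44

Using Chinese Remainder Theorem:
M = 15 × 26 = 390
M1 = 26, M2 = 15
y1 = 26^(-1) mod 15 = 11
y2 = 15^(-1) mod 26 = 7
x = (14×26×11 + 18×15×7) mod 390 = 44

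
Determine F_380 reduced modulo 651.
627

Matrix identity: Q^n = [[F_(n+1), F_n], [F_n, F_(n-1)]] with Q = [[1,1],[1,0]].
n = 380 = 101111100₂. Square-and-multiply, entries mod 651:
Q^1 = [[1,1],[1,0]]
Q^2 = (Q^1)² = [[2,1],[1,1]]
Q^5 = (Q^2)²·Q = [[8,5],[5,3]]
Q^11 = (Q^5)²·Q = [[144,89],[89,55]]
Q^23 = (Q^11)²·Q = [[147,13],[13,134]]
Q^47 = (Q^23)²·Q = [[42,295],[295,398]]
Q^95 = (Q^47)²·Q = [[504,253],[253,251]]
Q^190 = (Q^95)² = [[337,272],[272,65]]
Q^380 = (Q^190)² = [[65,627],[627,89]]
F_380 mod 651 = Q^380[0][1] = 627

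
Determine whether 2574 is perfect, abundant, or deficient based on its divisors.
abundant

Proper divisors of 2574: sum = 1 + 2 + 3 + 6 + 9 + 11 + 13 + 18 + ... + 286 + 429 + 858 + 1287 (23 divisors) = 3978
Since 3978 > 2574, 2574 is abundant.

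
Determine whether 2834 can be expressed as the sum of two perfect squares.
5² + 53² (a=5, b=53)

Factorization: 2834 = 2 × 13 × 109
By Fermat: n is sum of two squares iff every prime p ≡ 3 (mod 4) appears to even power.
All primes ≡ 3 (mod 4) appear to even power.
Search a = 0, 1, 2, … for 2834 - a² a perfect square: first hit at a = 5: 2834 - 25 = 2809 = 53².
2834 = 5² + 53² = 25 + 2809 ✓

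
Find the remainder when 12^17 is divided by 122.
22

Repeated squaring. Binary of 17 = 10001.
12^1 ≡ 12 (mod 122); 12^2 ≡ 22 (mod 122); 12^4 ≡ 118 (mod 122); 12^8 ≡ 16 (mod 122); 12^16 ≡ 12 (mod 122)
12^17 = 12^1 × 12^16 ≡ 22 (mod 122)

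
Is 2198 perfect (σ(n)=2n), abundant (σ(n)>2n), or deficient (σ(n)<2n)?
deficient

Proper divisors of 2198: sum = 1 + 2 + 7 + 14 + 157 + 314 + 1099 = 1594
Since 1594 < 2198, 2198 is deficient.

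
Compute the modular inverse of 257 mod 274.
145

gcd(257, 274) = 1, so the inverse exists.
Extended Euclidean algorithm on (274, 257):
274 = 1 × 257 + 17  ⟹  17 = (1)·274 + (-1)·257
257 = 15 × 17 + 2  ⟹  2 = (-15)·274 + (16)·257
17 = 8 × 2 + 1  ⟹  1 = (121)·274 + (-129)·257
So (-129)·257 ≡ 1 (mod 274), i.e. 257^(-1) ≡ -129 ≡ 145 (mod 274).
Check: 257 × 145 = 37265 ≡ 1 (mod 274)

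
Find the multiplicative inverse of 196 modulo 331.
76

gcd(196, 331) = 1, so the inverse exists.
Extended Euclidean algorithm on (331, 196):
331 = 1 × 196 + 135  ⟹  135 = (1)·331 + (-1)·196
196 = 1 × 135 + 61  ⟹  61 = (-1)·331 + (2)·196
135 = 2 × 61 + 13  ⟹  13 = (3)·331 + (-5)·196
61 = 4 × 13 + 9  ⟹  9 = (-13)·331 + (22)·196
13 = 1 × 9 + 4  ⟹  4 = (16)·331 + (-27)·196
9 = 2 × 4 + 1  ⟹  1 = (-45)·331 + (76)·196
So (76)·196 ≡ 1 (mod 331), i.e. 196^(-1) ≡ 76 (mod 331).
Check: 196 × 76 = 14896 ≡ 1 (mod 331)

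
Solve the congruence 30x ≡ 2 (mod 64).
x ≡ 15 (mod 32)

gcd(30, 64) = 2, which divides 2, so solutions exist.
Divide through by 2: 15x ≡ 1 (mod 32).
Find 15^(-1) mod 32 by the extended Euclidean algorithm:
32 = 2 × 15 + 2  ⟹  2 = (1)·32 + (-2)·15
15 = 7 × 2 + 1  ⟹  1 = (-7)·32 + (15)·15
So (15)·15 ≡ 1 (mod 32), i.e. 15^(-1) ≡ 15 (mod 32).
x ≡ 15 × 1 = 15 ≡ 15 (mod 32).
Check: 30 × 15 = 450 ≡ 2 (mod 64).
x ≡ 15 (mod 32), giving 2 solutions mod 64.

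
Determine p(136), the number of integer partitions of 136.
10015581680

p(n) counts ways to write n as a sum of positive integers (order ignored).
Euler's pentagonal recurrence: p(k) = p(k-1) + p(k-2) - p(k-5) - p(k-7) + p(k-12) + p(k-15) - ... (offsets j(3j∓1)/2, signs ++--, p(0)=1, p(<0)=0).
DP table for k = 0..135: p(0)=1, p(1)=1, p(2)=2, p(3)=3, p(4)=5, p(5)=7, p(6)=11, p(7)=15, p(8)=22, p(9)=30, p(10)=42, p(11)=56, p(12)=77, p(13)=101, p(14)=135, p(15)=176, p(16)=231, p(17)=297, p(18)=385, p(19)=490, p(20)=627, p(21)=792, p(22)=1002, p(23)=1255, p(24)=1575, p(25)=1958, p(26)=2436, p(27)=3010, p(28)=3718, p(29)=4565, p(30)=5604, p(31)=6842, p(32)=8349, p(33)=10143, p(34)=12310, p(35)=14883, p(36)=17977, p(37)=21637, p(38)=26015, p(39)=31185, p(40)=37338, p(41)=44583, p(42)=53174, p(43)=63261, p(44)=75175, p(45)=89134, p(46)=105558, p(47)=124754, p(48)=147273, p(49)=173525, p(50)=204226, p(51)=239943, p(52)=281589, p(53)=329931, p(54)=386155, p(55)=451276, p(56)=526823, p(57)=614154, p(58)=715220, p(59)=831820, p(60)=966467, p(61)=1121505, p(62)=1300156, p(63)=1505499, p(64)=1741630, p(65)=2012558, p(66)=2323520, p(67)=2679689, p(68)=3087735, p(69)=3554345, p(70)=4087968, p(71)=4697205, p(72)=5392783, p(73)=6185689, p(74)=7089500, p(75)=8118264, p(76)=9289091, p(77)=10619863, p(78)=12132164, p(79)=13848650, p(80)=15796476, p(81)=18004327, p(82)=20506255, p(83)=23338469, p(84)=26543660, p(85)=30167357, p(86)=34262962, p(87)=38887673, p(88)=44108109, p(89)=49995925, p(90)=56634173, p(91)=64112359, p(92)=72533807, p(93)=82010177, p(94)=92669720, p(95)=104651419, p(96)=118114304, p(97)=133230930, p(98)=150198136, p(99)=169229875, p(100)=190569292, p(101)=214481126, p(102)=241265379, p(103)=271248950, p(104)=304801365, p(105)=342325709, p(106)=384276336, p(107)=431149389, p(108)=483502844, p(109)=541946240, p(110)=607163746, p(111)=679903203, p(112)=761002156, p(113)=851376628, p(114)=952050665, p(115)=1064144451, p(116)=1188908248, p(117)=1327710076, p(118)=1482074143, p(119)=1653668665, p(120)=1844349560, p(121)=2056148051, p(122)=2291320912, p(123)=2552338241, p(124)=2841940500, p(125)=3163127352, p(126)=3519222692, p(127)=3913864295, p(128)=4351078600, p(129)=4835271870, p(130)=5371315400, p(131)=5964539504, p(132)=6620830889, p(133)=7346629512, p(134)=8149040695, p(135)=9035836076.
Final step: p(136) = p(135) + p(134) - p(131) - p(129) + p(124) + p(121) - p(114) - p(110) + p(101) + p(96) - p(85) - p(79) + p(66) + p(59) - p(44) - p(36) + p(19) + p(10)
= 9035836076 + 8149040695 - 5964539504 - 4835271870 + 2841940500 + 2056148051 - 952050665 - 607163746 + 214481126 + 118114304 - 30167357 - 13848650 + 2323520 + 831820 - 75175 - 17977 + 490 + 42
= 10015581680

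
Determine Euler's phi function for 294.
84

294 = 2 × 3 × 7^2
φ(n) = n × ∏(1 - 1/p) for each prime p dividing n
φ(294) = 294 × (1 - 1/2) × (1 - 1/3) × (1 - 1/7) = 84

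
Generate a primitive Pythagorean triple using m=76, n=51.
(3175, 7752, 8377)

Euclid's formula: a = m² - n², b = 2mn, c = m² + n²
m = 76, n = 51
a = 76² - 51² = 5776 - 2601 = 3175
b = 2 × 76 × 51 = 7752
c = 76² + 51² = 5776 + 2601 = 8377
Verification: 3175² + 7752² = 10080625 + 60093504 = 70174129 = 8377² ✓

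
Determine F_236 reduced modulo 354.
3

Matrix identity: Q^n = [[F_(n+1), F_n], [F_n, F_(n-1)]] with Q = [[1,1],[1,0]].
n = 236 = 11101100₂. Square-and-multiply, entries mod 354:
Q^1 = [[1,1],[1,0]]
Q^3 = (Q^1)²·Q = [[3,2],[2,1]]
Q^7 = (Q^3)²·Q = [[21,13],[13,8]]
Q^14 = (Q^7)² = [[256,23],[23,233]]
Q^29 = (Q^14)²·Q = [[140,221],[221,273]]
Q^59 = (Q^29)²·Q = [[60,119],[119,295]]
Q^118 = (Q^59)² = [[61,119],[119,296]]
Q^236 = (Q^118)² = [[182,3],[3,179]]
F_236 mod 354 = Q^236[0][1] = 3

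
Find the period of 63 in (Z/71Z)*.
70

71 is prime, so ord(63) divides φ(71) = 70.
Divisors of 70: 1, 2, 5, 7, 10, 14, 35, 70.
Repeated squaring: 63^1 ≡ 63, 63^2 ≡ 64, 63^4 ≡ 49, 63^8 ≡ 58, 63^16 ≡ 27, 63^32 ≡ 19, 63^64 ≡ 6 (mod 71).
Test 63^d mod 71 for each divisor d in increasing order:
63^1 ≡ 63
63^2 ≡ 64
63^5 = 63^4·63^1 ≡ 34
63^7 = 63^4·63^2·63^1 ≡ 46
63^10 = 63^8·63^2 ≡ 20
63^14 = 63^8·63^4·63^2 ≡ 57
63^35 = 63^32·63^2·63^1 ≡ 70
63^70 = 63^64·63^4·63^2 ≡ 1  ← first divisor giving 1
The order is 70.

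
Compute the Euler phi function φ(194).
96

194 = 2 × 97
φ(n) = n × ∏(1 - 1/p) for each prime p dividing n
φ(194) = 194 × (1 - 1/2) × (1 - 1/97) = 96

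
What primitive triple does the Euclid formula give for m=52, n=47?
(495, 4888, 4913)

Euclid's formula: a = m² - n², b = 2mn, c = m² + n²
m = 52, n = 47
a = 52² - 47² = 2704 - 2209 = 495
b = 2 × 52 × 47 = 4888
c = 52² + 47² = 2704 + 2209 = 4913
Verification: 495² + 4888² = 245025 + 23892544 = 24137569 = 4913² ✓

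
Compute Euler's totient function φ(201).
132

201 = 3 × 67
φ(n) = n × ∏(1 - 1/p) for each prime p dividing n
φ(201) = 201 × (1 - 1/3) × (1 - 1/67) = 132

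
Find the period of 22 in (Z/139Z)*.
138

139 is prime, so ord(22) divides φ(139) = 138.
Divisors of 138: 1, 2, 3, 6, 23, 46, 69, 138.
Repeated squaring: 22^1 ≡ 22, 22^2 ≡ 67, 22^4 ≡ 41, 22^8 ≡ 13, 22^16 ≡ 30, 22^32 ≡ 66, 22^64 ≡ 47, 22^128 ≡ 124 (mod 139).
Test 22^d mod 139 for each divisor d in increasing order:
22^1 ≡ 22
22^2 ≡ 67
22^3 = 22^2·22^1 ≡ 84
22^6 = 22^4·22^2 ≡ 106
22^23 = 22^16·22^4·22^2·22^1 ≡ 43
22^46 = 22^32·22^8·22^4·22^2 ≡ 42
22^69 = 22^64·22^4·22^1 ≡ 138
22^138 = 22^128·22^8·22^2 ≡ 1  ← first divisor giving 1
The order is 138.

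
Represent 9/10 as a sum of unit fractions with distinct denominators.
1/2 + 1/3 + 1/15

Greedy algorithm:
9/10: ceiling(10/9) = 2, use 1/2
2/5: ceiling(5/2) = 3, use 1/3
1/15: ceiling(15/1) = 15, use 1/15
Result: 9/10 = 1/2 + 1/3 + 1/15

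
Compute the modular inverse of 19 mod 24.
19

gcd(19, 24) = 1, so the inverse exists.
Extended Euclidean algorithm on (24, 19):
24 = 1 × 19 + 5  ⟹  5 = (1)·24 + (-1)·19
19 = 3 × 5 + 4  ⟹  4 = (-3)·24 + (4)·19
5 = 1 × 4 + 1  ⟹  1 = (4)·24 + (-5)·19
So (-5)·19 ≡ 1 (mod 24), i.e. 19^(-1) ≡ -5 ≡ 19 (mod 24).
Check: 19 × 19 = 361 ≡ 1 (mod 24)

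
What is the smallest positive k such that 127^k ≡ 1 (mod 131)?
130

131 is prime, so ord(127) divides φ(131) = 130.
Divisors of 130: 1, 2, 5, 10, 13, 26, 65, 130.
Repeated squaring: 127^1 ≡ 127, 127^2 ≡ 16, 127^4 ≡ 125, 127^8 ≡ 36, 127^16 ≡ 117, 127^32 ≡ 65, 127^64 ≡ 33, 127^128 ≡ 41 (mod 131).
Test 127^d mod 131 for each divisor d in increasing order:
127^1 ≡ 127
127^2 ≡ 16
127^5 = 127^4·127^1 ≡ 24
127^10 = 127^8·127^2 ≡ 52
127^13 = 127^8·127^4·127^1 ≡ 78
127^26 = 127^16·127^8·127^2 ≡ 58
127^65 = 127^64·127^1 ≡ 130
127^130 = 127^128·127^2 ≡ 1  ← first divisor giving 1
The order is 130.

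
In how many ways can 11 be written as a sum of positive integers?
56

p(n) counts ways to write n as a sum of positive integers (order ignored).
Euler's pentagonal recurrence: p(k) = p(k-1) + p(k-2) - p(k-5) - p(k-7) + p(k-12) + p(k-15) - ... (offsets j(3j∓1)/2, signs ++--, p(0)=1, p(<0)=0).
DP table for k = 0..10: p(0)=1, p(1)=1, p(2)=2, p(3)=3, p(4)=5, p(5)=7, p(6)=11, p(7)=15, p(8)=22, p(9)=30, p(10)=42.
Final step: p(11) = p(10) + p(9) - p(6) - p(4)
= 42 + 30 - 11 - 5
= 56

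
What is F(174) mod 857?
550

Matrix identity: Q^n = [[F_(n+1), F_n], [F_n, F_(n-1)]] with Q = [[1,1],[1,0]].
n = 174 = 10101110₂. Square-and-multiply, entries mod 857:
Q^1 = [[1,1],[1,0]]
Q^2 = (Q^1)² = [[2,1],[1,1]]
Q^5 = (Q^2)²·Q = [[8,5],[5,3]]
Q^10 = (Q^5)² = [[89,55],[55,34]]
Q^21 = (Q^10)²·Q = [[571,662],[662,766]]
Q^43 = (Q^21)²·Q = [[511,698],[698,670]]
Q^87 = (Q^43)²·Q = [[68,164],[164,761]]
Q^174 = (Q^87)² = [[668,550],[550,118]]
F_174 mod 857 = Q^174[0][1] = 550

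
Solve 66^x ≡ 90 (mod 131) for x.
69

Baby-step giant-step with step n = ⌈√131⌉ = 12.
Baby steps 66^j mod 131 (j:value) for j=0..11: 0:1, 1:66, 2:33, 3:82, 4:41, 5:86, 6:43, 7:87, 8:109, 9:120, 10:60, 11:30.
Giant-step multiplier: 66^(-12) ≡ 66^(130-12) = 66^118 ≡ 35 (mod 131).
Giant steps γ_i = 90·35^i mod 131: γ_0=90, γ_1=6, γ_2=79, γ_3=14, γ_4=97, γ_5=120 (in table at j=9).
x = i·n + j = 5·12 + 9 = 69.
Check: 66^69 ≡ 90 (mod 131).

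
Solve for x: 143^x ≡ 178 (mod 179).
89

Baby-step giant-step with step n = ⌈√179⌉ = 14.
Baby steps 143^j mod 179 (j:value) for j=0..13: 0:1, 1:143, 2:43, 3:63, 4:59, 5:24, 6:31, 7:137, 8:80, 9:163, 10:39, 11:28, 12:66, 13:130.
Giant-step multiplier: 143^(-14) ≡ 143^(178-14) = 143^164 ≡ 117 (mod 179).
Giant steps γ_i = 178·117^i mod 179: γ_0=178, γ_1=62, γ_2=94, γ_3=79, γ_4=114, γ_5=92, γ_6=24 (in table at j=5).
x = i·n + j = 6·14 + 5 = 89.
Check: 143^89 ≡ 178 (mod 179).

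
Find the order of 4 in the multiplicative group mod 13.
6

13 is prime, so ord(4) divides φ(13) = 12.
Divisors of 12: 1, 2, 3, 4, 6, 12.
Repeated squaring: 4^1 ≡ 4, 4^2 ≡ 3, 4^4 ≡ 9, 4^8 ≡ 3 (mod 13).
Test 4^d mod 13 for each divisor d in increasing order:
4^1 ≡ 4
4^2 ≡ 3
4^3 = 4^2·4^1 ≡ 12
4^4 ≡ 9
4^6 = 4^4·4^2 ≡ 1  ← first divisor giving 1
The order is 6.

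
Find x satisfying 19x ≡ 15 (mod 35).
x ≡ 10 (mod 35)

gcd(19, 35) = 1, which divides 15, so solutions exist.
Find 19^(-1) mod 35 by the extended Euclidean algorithm:
35 = 1 × 19 + 16  ⟹  16 = (1)·35 + (-1)·19
19 = 1 × 16 + 3  ⟹  3 = (-1)·35 + (2)·19
16 = 5 × 3 + 1  ⟹  1 = (6)·35 + (-11)·19
So (-11)·19 ≡ 1 (mod 35), i.e. 19^(-1) ≡ -11 ≡ 24 (mod 35).
x ≡ 24 × 15 = 360 ≡ 10 (mod 35).
Check: 19 × 10 = 190 ≡ 15 (mod 35).
Unique solution: x ≡ 10 (mod 35)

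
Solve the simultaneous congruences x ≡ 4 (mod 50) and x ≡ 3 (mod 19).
554

Using Chinese Remainder Theorem:
M = 50 × 19 = 950
M1 = 19, M2 = 50
y1 = 19^(-1) mod 50 = 29
y2 = 50^(-1) mod 19 = 8
x = (4×19×29 + 3×50×8) mod 950 = 554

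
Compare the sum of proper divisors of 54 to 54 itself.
abundant

Proper divisors of 54: sum = 1 + 2 + 3 + 6 + 9 + 18 + 27 = 66
Since 66 > 54, 54 is abundant.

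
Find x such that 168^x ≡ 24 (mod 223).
103

Baby-step giant-step with step n = ⌈√223⌉ = 15.
Baby steps 168^j mod 223 (j:value) for j=0..14: 0:1, 1:168, 2:126, 3:206, 4:43, 5:88, 6:66, 7:161, 8:65, 9:216, 10:162, 11:10, 12:119, 13:145, 14:53.
Giant-step multiplier: 168^(-15) ≡ 168^(222-15) = 168^207 ≡ 209 (mod 223).
Giant steps γ_i = 24·209^i mod 223: γ_0=24, γ_1=110, γ_2=21, γ_3=152, γ_4=102, γ_5=133, γ_6=145 (in table at j=13).
x = i·n + j = 6·15 + 13 = 103.
Check: 168^103 ≡ 24 (mod 223).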